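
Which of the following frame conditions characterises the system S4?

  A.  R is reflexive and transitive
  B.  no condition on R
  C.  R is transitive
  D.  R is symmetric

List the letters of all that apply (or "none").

(A) S4 is sound and complete for exactly this class.
(B) this class determines K, not S4.
(C) this class determines K4, not S4.
(D) this class determines KB, not S4.

A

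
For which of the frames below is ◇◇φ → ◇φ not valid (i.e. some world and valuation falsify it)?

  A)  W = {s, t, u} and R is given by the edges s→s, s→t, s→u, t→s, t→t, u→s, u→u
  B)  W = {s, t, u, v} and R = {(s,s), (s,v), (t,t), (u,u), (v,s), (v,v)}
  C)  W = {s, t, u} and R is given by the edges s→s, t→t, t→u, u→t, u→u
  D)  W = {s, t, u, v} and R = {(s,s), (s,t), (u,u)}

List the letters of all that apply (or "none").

A

The schema ◇◇φ → ◇φ is the dual of axiom 4; it is valid on a frame iff R is transitive.
(A) R is not transitive (t R s and s R u but not t R u), so the schema fails here.
(B) R is transitive (R is closed under composition), so the schema is valid here.
(C) R is transitive (R is closed under composition), so the schema is valid here.
(D) R is transitive (R is closed under composition), so the schema is valid here.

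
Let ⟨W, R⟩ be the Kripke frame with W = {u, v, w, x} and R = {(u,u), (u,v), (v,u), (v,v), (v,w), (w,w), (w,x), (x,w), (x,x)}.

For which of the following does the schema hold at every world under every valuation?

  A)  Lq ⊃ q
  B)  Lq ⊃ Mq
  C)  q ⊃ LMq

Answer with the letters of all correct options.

A, B

R is reflexive: each world relates to itself.
R is not symmetric: v R w but not w R v.
R is serial: every world has an R-successor.
(A) axiom T: valid iff R is reflexive. R is reflexive — valid.
(B) axiom D: valid iff R is serial. R is serial — valid.
(C) q ⊃ LMq (axiom B) characterises the symmetric frames. R is not symmetric — not valid.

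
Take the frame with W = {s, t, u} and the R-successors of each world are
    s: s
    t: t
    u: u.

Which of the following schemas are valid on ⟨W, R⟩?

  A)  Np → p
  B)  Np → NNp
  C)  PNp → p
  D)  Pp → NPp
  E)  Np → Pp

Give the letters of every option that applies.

R is reflexive: each world relates to itself.
R is symmetric: every R-edge is matched by its reverse.
R is transitive: R is closed under composition.
R is euclidean: any two R-successors of the same world are R-related.
R is serial: every world has an R-successor.
(A) Np → p is axiom T; it is valid on a frame exactly when R is reflexive. R is reflexive, so valid.
(B) axiom 4: valid iff R is transitive. R is transitive — valid.
(C) PNp → p (the dual of axiom B) characterises the symmetric frames. R is symmetric — valid.
(D) Pp → NPp is axiom 5, which corresponds to the euclidean property. R is euclidean — valid.
(E) Np → Pp (axiom D) characterises the serial frames. R is serial — valid.

A, B, C, D, E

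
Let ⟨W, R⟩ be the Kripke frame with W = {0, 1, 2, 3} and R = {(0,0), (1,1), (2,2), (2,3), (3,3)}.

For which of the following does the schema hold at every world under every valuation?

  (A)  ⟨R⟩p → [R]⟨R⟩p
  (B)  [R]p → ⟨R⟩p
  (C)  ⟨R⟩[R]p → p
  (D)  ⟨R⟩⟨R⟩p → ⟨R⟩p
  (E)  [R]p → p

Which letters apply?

R is reflexive: each world relates to itself.
R is not symmetric: 2 R 3 but not 3 R 2.
R is transitive: R is closed under composition.
R is not euclidean: 2 R 3 and 2 R 2 but not 3 R 2.
R is serial: every world has an R-successor.
(A) axiom 5: valid iff R is euclidean. R is not euclidean — not valid.
(B) axiom D: valid iff R is serial. R is serial — valid.
(C) ⟨R⟩[R]p → p is the dual of axiom B; it is valid on a frame exactly when R is symmetric. R is not symmetric, so not valid.
(D) ⟨R⟩⟨R⟩p → ⟨R⟩p (the dual of axiom 4) characterises the transitive frames. R is transitive — valid.
(E) [R]p → p (axiom T) characterises the reflexive frames. R is reflexive — valid.

B, D, E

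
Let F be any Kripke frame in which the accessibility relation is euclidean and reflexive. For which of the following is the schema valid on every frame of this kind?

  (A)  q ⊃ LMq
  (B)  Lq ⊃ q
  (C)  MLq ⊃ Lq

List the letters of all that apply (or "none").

A, B, C

A reflexive euclidean relation is also symmetric (from wRw and wRv the euclidean condition gives vRw) and hence transitive; it is an equivalence relation.
(A) axiom B: valid iff R is symmetric. Every such R is symmetric — valid.
(B) Lq ⊃ q is axiom T, which corresponds to reflexivity. Every such R is reflexive — valid.
(C) MLq ⊃ Lq is the dual of axiom 5; it is valid on a frame exactly when R is euclidean. Every such R is euclidean, so valid.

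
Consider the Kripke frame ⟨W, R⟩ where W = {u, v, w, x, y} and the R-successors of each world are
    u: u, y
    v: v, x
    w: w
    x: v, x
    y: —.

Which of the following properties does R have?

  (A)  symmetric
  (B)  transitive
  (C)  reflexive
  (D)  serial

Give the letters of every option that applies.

B

(A) not symmetric: u R y but not y R u.
(B) transitive: R is closed under composition.
(C) not reflexive: not y R y.
(D) not serial: y has no R-successor.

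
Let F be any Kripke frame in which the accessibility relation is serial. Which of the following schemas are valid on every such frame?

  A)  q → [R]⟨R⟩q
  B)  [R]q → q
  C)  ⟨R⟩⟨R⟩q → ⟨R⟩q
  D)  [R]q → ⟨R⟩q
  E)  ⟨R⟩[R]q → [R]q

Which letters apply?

D

(A) q → [R]⟨R⟩q (axiom B) characterises the symmetric frames. Such an R need not be symmetric — not valid.
(B) [R]q → q is axiom T, which corresponds to reflexivity. Such an R need not be reflexive — not valid.
(C) ⟨R⟩⟨R⟩q → ⟨R⟩q (the dual of axiom 4) characterises the transitive frames. Such an R need not be transitive — not valid.
(D) [R]q → ⟨R⟩q is axiom D; it is valid on a frame exactly when R is serial. Every such R is serial, so valid.
(E) the dual of axiom 5: valid iff R is euclidean. Such an R need not be euclidean — not valid.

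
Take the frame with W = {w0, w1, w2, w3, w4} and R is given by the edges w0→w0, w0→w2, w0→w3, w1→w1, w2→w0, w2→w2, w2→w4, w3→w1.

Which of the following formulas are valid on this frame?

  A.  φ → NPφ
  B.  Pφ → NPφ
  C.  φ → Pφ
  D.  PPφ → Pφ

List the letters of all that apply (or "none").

R is not reflexive: not w3 R w3.
R is not symmetric: w0 R w3 but not w3 R w0.
R is not transitive: w0 R w2 and w2 R w4 but not w0 R w4.
R is not euclidean: w0 R w2 and w0 R w3 but not w2 R w3.
(A) φ → NPφ is axiom B, which corresponds to symmetry. R is not symmetric — not valid.
(B) Pφ → NPφ (axiom 5) characterises the euclidean frames. R is not euclidean — not valid.
(C) φ → Pφ (the dual of axiom T) characterises the reflexive frames. R is not reflexive — not valid.
(D) PPφ → Pφ is the dual of axiom 4; it is valid on a frame exactly when R is transitive. R is not transitive, so not valid.

none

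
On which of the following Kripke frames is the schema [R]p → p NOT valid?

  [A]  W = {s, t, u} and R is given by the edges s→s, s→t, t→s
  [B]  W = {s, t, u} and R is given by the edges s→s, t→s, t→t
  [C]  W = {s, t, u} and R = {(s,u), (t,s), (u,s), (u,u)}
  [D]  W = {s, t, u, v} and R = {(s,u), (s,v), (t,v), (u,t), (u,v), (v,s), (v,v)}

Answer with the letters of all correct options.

A, B, C, D

The schema [R]p → p is axiom T; it is valid on a frame iff R is reflexive.
(A) R is not reflexive (not t R t), so the schema fails here.
(B) R is not reflexive (not u R u), so the schema fails here.
(C) R is not reflexive (not s R s), so the schema fails here.
(D) R is not reflexive (not s R s), so the schema fails here.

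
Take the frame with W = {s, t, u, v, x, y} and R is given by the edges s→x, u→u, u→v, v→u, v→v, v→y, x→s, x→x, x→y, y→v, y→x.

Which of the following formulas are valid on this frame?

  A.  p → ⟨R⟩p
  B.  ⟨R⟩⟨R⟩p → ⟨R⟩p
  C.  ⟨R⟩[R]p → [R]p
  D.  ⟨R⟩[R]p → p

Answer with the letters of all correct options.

R is not reflexive: not s R s.
R is symmetric: every R-edge is matched by its reverse.
R is not transitive: s R x and x R s but not s R s.
R is not euclidean: v R u and v R y but not u R y.
(A) p → ⟨R⟩p is the dual of axiom T, which corresponds to reflexivity. R is not reflexive — not valid.
(B) ⟨R⟩⟨R⟩p → ⟨R⟩p is the dual of axiom 4, which corresponds to transitivity. R is not transitive — not valid.
(C) ⟨R⟩[R]p → [R]p is the dual of axiom 5, which corresponds to the euclidean property. R is not euclidean — not valid.
(D) the dual of axiom B: valid iff R is symmetric. R is symmetric — valid.

D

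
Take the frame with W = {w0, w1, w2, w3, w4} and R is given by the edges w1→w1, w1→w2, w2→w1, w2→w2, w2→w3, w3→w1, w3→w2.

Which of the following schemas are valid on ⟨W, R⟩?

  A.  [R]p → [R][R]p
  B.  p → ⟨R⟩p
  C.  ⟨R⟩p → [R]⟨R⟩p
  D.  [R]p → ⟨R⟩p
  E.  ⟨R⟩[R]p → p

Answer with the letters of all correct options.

none

R is not reflexive: not w0 R w0.
R is not symmetric: w3 R w1 but not w1 R w3.
R is not transitive: w1 R w2 and w2 R w3 but not w1 R w3.
R is not euclidean: w2 R w1 and w2 R w3 but not w1 R w3.
R is not serial: w0 has no R-successor.
(A) [R]p → [R][R]p (axiom 4) characterises the transitive frames. R is not transitive — not valid.
(B) p → ⟨R⟩p is the dual of axiom T, which corresponds to reflexivity. R is not reflexive — not valid.
(C) ⟨R⟩p → [R]⟨R⟩p is axiom 5, which corresponds to the euclidean property. R is not euclidean — not valid.
(D) axiom D: valid iff R is serial. R is not serial — not valid.
(E) the dual of axiom B: valid iff R is symmetric. R is not symmetric — not valid.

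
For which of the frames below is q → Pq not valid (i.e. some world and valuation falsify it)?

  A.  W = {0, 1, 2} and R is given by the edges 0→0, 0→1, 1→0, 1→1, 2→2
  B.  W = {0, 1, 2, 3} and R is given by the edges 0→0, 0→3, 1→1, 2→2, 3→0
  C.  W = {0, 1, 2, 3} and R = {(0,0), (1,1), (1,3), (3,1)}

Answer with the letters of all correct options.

B, C

The schema q → Pq is the dual of axiom T; it is valid on a frame iff R is reflexive.
(A) R is reflexive (each world relates to itself), so the schema is valid here.
(B) R is not reflexive (not 3 R 3), so the schema fails here.
(C) R is not reflexive (not 2 R 2), so the schema fails here.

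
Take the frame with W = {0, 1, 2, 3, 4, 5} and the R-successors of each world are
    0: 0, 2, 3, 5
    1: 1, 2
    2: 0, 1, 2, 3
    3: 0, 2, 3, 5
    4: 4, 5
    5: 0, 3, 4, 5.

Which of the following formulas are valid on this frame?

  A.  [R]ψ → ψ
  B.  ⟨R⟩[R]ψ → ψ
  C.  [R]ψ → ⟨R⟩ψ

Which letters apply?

A, B, C

R is reflexive: each world relates to itself.
R is symmetric: every R-edge is matched by its reverse.
R is serial: every world has an R-successor.
(A) axiom T: valid iff R is reflexive. R is reflexive — valid.
(B) ⟨R⟩[R]ψ → ψ is the dual of axiom B, which corresponds to symmetry. R is symmetric — valid.
(C) axiom D: valid iff R is serial. R is serial — valid.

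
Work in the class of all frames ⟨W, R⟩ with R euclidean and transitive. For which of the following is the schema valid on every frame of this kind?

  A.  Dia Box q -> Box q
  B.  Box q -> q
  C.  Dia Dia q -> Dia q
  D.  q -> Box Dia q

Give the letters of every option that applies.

A, C

(A) Dia Box q -> Box q (the dual of axiom 5) characterises the euclidean frames. Every such R is euclidean — valid.
(B) Box q -> q is axiom T, which corresponds to reflexivity. Such an R need not be reflexive — not valid.
(C) Dia Dia q -> Dia q is the dual of axiom 4, which corresponds to transitivity. Every such R is transitive — valid.
(D) q -> Box Dia q is axiom B; it is valid on a frame exactly when R is symmetric. Such an R need not be symmetric, so not valid.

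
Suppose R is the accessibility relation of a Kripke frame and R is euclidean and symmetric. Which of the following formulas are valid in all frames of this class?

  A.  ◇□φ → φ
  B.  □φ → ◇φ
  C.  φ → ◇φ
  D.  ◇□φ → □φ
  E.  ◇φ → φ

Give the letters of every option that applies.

A, D

A symmetric euclidean relation is transitive (uRv and vRw give vRu by symmetry, then uRw by the euclidean condition, applied at v).
(A) ◇□φ → φ is the dual of axiom B, which corresponds to symmetry. Every such R is symmetric — valid.
(B) □φ → ◇φ is axiom D, which corresponds to seriality. Such an R need not be serial — not valid.
(C) φ → ◇φ is the dual of axiom T, which corresponds to reflexivity. Such an R need not be reflexive — not valid.
(D) ◇□φ → □φ is the dual of axiom 5, which corresponds to the euclidean property. Every such R is euclidean — valid.
(E) ◇φ → φ (the converse of T) corresponds to R being a subset of the identity. Such an R need not be a subset of the identity, so not valid.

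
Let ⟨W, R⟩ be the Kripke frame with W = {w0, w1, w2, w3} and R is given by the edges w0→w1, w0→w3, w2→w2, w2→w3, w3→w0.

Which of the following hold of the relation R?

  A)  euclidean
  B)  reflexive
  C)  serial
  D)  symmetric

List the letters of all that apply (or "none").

none

(A) not euclidean: w0 R w1 and w0 R w3 but not w1 R w3.
(B) not reflexive: not w0 R w0.
(C) not serial: w1 has no R-successor.
(D) not symmetric: w0 R w1 but not w1 R w0.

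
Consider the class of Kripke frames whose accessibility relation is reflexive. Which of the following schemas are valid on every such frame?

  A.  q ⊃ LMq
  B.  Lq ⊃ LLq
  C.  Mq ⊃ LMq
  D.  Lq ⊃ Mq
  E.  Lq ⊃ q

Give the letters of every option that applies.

A reflexive relation is serial.
(A) axiom B: valid iff R is symmetric. Such an R need not be symmetric — not valid.
(B) Lq ⊃ LLq is axiom 4, which corresponds to transitivity. Such an R need not be transitive — not valid.
(C) Mq ⊃ LMq is axiom 5, which corresponds to the euclidean property. Such an R need not be euclidean — not valid.
(D) Lq ⊃ Mq (axiom D) characterises the serial frames. Every such R is serial — valid.
(E) Lq ⊃ q is axiom T, which corresponds to reflexivity. Every such R is reflexive — valid.

D, E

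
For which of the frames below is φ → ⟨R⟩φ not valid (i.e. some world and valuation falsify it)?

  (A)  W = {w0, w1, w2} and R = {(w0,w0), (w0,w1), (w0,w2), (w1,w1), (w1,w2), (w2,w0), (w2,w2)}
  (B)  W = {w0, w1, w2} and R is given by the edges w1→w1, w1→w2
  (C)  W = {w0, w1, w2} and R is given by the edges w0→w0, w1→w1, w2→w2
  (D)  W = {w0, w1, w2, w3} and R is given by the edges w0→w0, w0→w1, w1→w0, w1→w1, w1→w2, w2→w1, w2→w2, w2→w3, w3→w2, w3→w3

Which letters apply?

The schema φ → ⟨R⟩φ is the dual of axiom T; it is valid on a frame iff R is reflexive.
(A) R is reflexive (each world relates to itself), so the schema is valid here.
(B) R is not reflexive (not w0 R w0), so the schema fails here.
(C) R is reflexive (each world relates to itself), so the schema is valid here.
(D) R is reflexive (each world relates to itself), so the schema is valid here.

B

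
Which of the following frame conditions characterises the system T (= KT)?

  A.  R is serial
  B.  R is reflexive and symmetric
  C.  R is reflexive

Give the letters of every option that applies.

C

(A) this class determines D, not T (= KT).
(B) this class determines B (= KTB), not T (= KT).
(C) T (= KT) is sound and complete for exactly this class.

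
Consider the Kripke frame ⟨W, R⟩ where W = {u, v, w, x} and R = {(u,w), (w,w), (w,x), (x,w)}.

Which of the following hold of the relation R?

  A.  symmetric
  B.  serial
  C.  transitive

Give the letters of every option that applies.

(A) not symmetric: u R w but not w R u.
(B) not serial: v has no R-successor.
(C) not transitive: u R w and w R x but not u R x.

none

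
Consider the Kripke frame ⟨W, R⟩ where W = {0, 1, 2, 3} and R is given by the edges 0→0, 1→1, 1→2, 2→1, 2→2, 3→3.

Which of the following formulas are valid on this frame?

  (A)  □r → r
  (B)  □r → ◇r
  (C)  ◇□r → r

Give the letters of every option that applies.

A, B, C

R is reflexive: each world relates to itself.
R is symmetric: every R-edge is matched by its reverse.
R is serial: every world has an R-successor.
(A) axiom T: valid iff R is reflexive. R is reflexive — valid.
(B) □r → ◇r is axiom D; it is valid on a frame exactly when R is serial. R is serial, so valid.
(C) ◇□r → r (the dual of axiom B) characterises the symmetric frames. R is symmetric — valid.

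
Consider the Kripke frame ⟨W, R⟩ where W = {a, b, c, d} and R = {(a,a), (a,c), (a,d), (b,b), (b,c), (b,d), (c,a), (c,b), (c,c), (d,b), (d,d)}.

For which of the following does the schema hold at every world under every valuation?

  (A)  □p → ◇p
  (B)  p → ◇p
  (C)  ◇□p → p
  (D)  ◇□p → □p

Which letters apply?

A, B

R is reflexive: each world relates to itself.
R is not symmetric: a R d but not d R a.
R is not euclidean: a R c and a R d but not c R d.
R is serial: every world has an R-successor.
(A) □p → ◇p is axiom D; it is valid on a frame exactly when R is serial. R is serial, so valid.
(B) the dual of axiom T: valid iff R is reflexive. R is reflexive — valid.
(C) the dual of axiom B: valid iff R is symmetric. R is not symmetric — not valid.
(D) ◇□p → □p (the dual of axiom 5) characterises the euclidean frames. R is not euclidean — not valid.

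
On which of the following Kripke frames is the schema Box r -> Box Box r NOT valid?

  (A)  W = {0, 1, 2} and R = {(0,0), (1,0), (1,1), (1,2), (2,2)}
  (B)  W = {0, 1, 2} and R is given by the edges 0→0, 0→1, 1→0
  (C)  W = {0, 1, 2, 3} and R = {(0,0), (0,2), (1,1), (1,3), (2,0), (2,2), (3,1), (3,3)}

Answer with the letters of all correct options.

B

The schema Box r -> Box Box r is axiom 4; it is valid on a frame iff R is transitive.
(A) R is transitive (R is closed under composition), so the schema is valid here.
(B) R is not transitive (1 R 0 and 0 R 1 but not 1 R 1), so the schema fails here.
(C) R is transitive (R is closed under composition), so the schema is valid here.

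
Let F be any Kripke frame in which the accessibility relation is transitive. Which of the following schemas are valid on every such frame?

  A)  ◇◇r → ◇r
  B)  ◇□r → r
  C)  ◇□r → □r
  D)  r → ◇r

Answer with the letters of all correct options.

(A) ◇◇r → ◇r (the dual of axiom 4) characterises the transitive frames. Every such R is transitive — valid.
(B) ◇□r → r is the dual of axiom B, which corresponds to symmetry. Such an R need not be symmetric — not valid.
(C) the dual of axiom 5: valid iff R is euclidean. Such an R need not be euclidean — not valid.
(D) r → ◇r is the dual of axiom T; it is valid on a frame exactly when R is reflexive. Such an R need not be reflexive, so not valid.

A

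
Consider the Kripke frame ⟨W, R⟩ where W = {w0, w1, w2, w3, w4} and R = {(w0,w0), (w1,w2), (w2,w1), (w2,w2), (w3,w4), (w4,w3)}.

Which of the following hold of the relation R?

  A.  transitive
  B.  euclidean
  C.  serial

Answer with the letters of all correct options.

(A) not transitive: w1 R w2 and w2 R w1 but not w1 R w1.
(B) not euclidean: w2 R w1 and w2 R w1 but not w1 R w1.
(C) serial: every world has an R-successor.

C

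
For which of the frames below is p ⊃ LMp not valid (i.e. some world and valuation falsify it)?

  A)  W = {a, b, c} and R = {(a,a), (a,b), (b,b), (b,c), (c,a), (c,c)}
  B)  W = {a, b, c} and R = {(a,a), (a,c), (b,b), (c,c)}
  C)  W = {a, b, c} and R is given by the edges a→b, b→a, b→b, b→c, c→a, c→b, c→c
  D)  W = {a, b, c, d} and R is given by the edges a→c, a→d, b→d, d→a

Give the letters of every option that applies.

A, B, C, D

The schema p ⊃ LMp is axiom B; it is valid on a frame iff R is symmetric.
(A) R is not symmetric (a R b but not b R a), so the schema fails here.
(B) R is not symmetric (a R c but not c R a), so the schema fails here.
(C) R is not symmetric (c R a but not a R c), so the schema fails here.
(D) R is not symmetric (a R c but not c R a), so the schema fails here.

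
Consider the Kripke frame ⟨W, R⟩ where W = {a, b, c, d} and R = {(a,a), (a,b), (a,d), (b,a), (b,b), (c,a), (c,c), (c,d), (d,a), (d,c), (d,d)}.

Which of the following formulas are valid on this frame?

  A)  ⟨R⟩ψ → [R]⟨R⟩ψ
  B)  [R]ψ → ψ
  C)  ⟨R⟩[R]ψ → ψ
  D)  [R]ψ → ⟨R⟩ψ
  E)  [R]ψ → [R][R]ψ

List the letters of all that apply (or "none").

R is reflexive: each world relates to itself.
R is not symmetric: c R a but not a R c.
R is not transitive: a R d and d R c but not a R c.
R is not euclidean: a R b and a R d but not b R d.
R is serial: every world has an R-successor.
(A) ⟨R⟩ψ → [R]⟨R⟩ψ is axiom 5, which corresponds to the euclidean property. R is not euclidean — not valid.
(B) [R]ψ → ψ is axiom T; it is valid on a frame exactly when R is reflexive. R is reflexive, so valid.
(C) ⟨R⟩[R]ψ → ψ (the dual of axiom B) characterises the symmetric frames. R is not symmetric — not valid.
(D) [R]ψ → ⟨R⟩ψ (axiom D) characterises the serial frames. R is serial — valid.
(E) [R]ψ → [R][R]ψ is axiom 4; it is valid on a frame exactly when R is transitive. R is not transitive, so not valid.

B, D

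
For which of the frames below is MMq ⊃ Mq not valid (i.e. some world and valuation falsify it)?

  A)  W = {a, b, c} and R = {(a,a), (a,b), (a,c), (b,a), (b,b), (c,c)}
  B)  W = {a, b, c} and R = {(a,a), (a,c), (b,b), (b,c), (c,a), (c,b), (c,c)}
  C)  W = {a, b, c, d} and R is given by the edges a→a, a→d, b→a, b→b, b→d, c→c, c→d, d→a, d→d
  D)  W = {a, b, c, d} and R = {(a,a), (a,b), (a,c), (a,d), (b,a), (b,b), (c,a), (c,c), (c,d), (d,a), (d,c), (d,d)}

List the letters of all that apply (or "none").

The schema MMq ⊃ Mq is the dual of axiom 4; it is valid on a frame iff R is transitive.
(A) R is not transitive (b R a and a R c but not b R c), so the schema fails here.
(B) R is not transitive (a R c and c R b but not a R b), so the schema fails here.
(C) R is not transitive (c R d and d R a but not c R a), so the schema fails here.
(D) R is not transitive (b R a and a R c but not b R c), so the schema fails here.

A, B, C, D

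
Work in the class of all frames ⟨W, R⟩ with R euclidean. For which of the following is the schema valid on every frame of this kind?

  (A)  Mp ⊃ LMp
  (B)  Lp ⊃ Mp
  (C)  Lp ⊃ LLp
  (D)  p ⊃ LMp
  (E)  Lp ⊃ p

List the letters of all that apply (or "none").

(A) Mp ⊃ LMp is axiom 5; it is valid on a frame exactly when R is euclidean. Every such R is euclidean, so valid.
(B) axiom D: valid iff R is serial. Such an R need not be serial — not valid.
(C) Lp ⊃ LLp (axiom 4) characterises the transitive frames. Such an R need not be transitive — not valid.
(D) p ⊃ LMp is axiom B; it is valid on a frame exactly when R is symmetric. Such an R need not be symmetric, so not valid.
(E) axiom T: valid iff R is reflexive. Such an R need not be reflexive — not valid.

A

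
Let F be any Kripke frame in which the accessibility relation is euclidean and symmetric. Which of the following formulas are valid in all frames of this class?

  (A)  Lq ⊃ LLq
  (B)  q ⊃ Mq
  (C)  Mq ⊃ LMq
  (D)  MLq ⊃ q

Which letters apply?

A symmetric euclidean relation is transitive (uRv and vRw give vRu by symmetry, then uRw by the euclidean condition, applied at v).
(A) Lq ⊃ LLq is axiom 4; it is valid on a frame exactly when R is transitive. Every such R is transitive, so valid.
(B) q ⊃ Mq is the dual of axiom T, which corresponds to reflexivity. Such an R need not be reflexive — not valid.
(C) Mq ⊃ LMq is axiom 5; it is valid on a frame exactly when R is euclidean. Every such R is euclidean, so valid.
(D) the dual of axiom B: valid iff R is symmetric. Every such R is symmetric — valid.

A, C, D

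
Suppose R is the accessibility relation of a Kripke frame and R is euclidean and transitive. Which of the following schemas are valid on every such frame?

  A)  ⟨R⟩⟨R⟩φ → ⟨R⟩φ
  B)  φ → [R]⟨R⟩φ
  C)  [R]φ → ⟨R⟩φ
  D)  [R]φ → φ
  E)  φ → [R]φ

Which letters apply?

A

(A) ⟨R⟩⟨R⟩φ → ⟨R⟩φ (the dual of axiom 4) characterises the transitive frames. Every such R is transitive — valid.
(B) φ → [R]⟨R⟩φ (axiom B) characterises the symmetric frames. Such an R need not be symmetric — not valid.
(C) axiom D: valid iff R is serial. Such an R need not be serial — not valid.
(D) axiom T: valid iff R is reflexive. Such an R need not be reflexive — not valid.
(E) φ → [R]φ is equivalent to ◇p→p; it holds exactly when R ⊆ identity. Such an R need not be a subset of the identity — not valid.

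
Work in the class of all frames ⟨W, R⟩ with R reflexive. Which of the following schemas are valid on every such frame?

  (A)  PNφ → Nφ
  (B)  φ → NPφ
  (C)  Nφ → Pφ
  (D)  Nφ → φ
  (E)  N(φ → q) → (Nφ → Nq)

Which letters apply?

C, D, E

A reflexive relation is serial.
(A) the dual of axiom 5: valid iff R is euclidean. Such an R need not be euclidean — not valid.
(B) φ → NPφ is axiom B, which corresponds to symmetry. Such an R need not be symmetric — not valid.
(C) Nφ → Pφ is axiom D, which corresponds to seriality. Every such R is serial — valid.
(D) Nφ → φ (axiom T) characterises the reflexive frames. Every such R is reflexive — valid.
(E) N(φ → q) → (Nφ → Nq) is axiom K, valid on every Kripke frame — valid.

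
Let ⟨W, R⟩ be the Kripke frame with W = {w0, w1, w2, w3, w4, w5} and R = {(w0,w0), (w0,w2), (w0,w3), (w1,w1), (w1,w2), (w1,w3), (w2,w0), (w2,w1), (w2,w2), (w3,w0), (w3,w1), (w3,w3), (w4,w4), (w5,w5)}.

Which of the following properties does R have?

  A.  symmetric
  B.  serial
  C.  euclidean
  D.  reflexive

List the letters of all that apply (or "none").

A, B, D

(A) symmetric: every R-edge is matched by its reverse.
(B) serial: every world has an R-successor.
(C) not euclidean: w0 R w2 and w0 R w3 but not w2 R w3.
(D) reflexive: each world relates to itself.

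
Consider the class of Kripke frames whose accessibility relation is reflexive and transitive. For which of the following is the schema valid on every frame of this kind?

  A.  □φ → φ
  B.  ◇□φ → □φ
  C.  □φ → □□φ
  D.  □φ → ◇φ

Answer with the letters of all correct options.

A, C, D

Reflexive relations are serial.
(A) □φ → φ is axiom T, which corresponds to reflexivity. Every such R is reflexive — valid.
(B) the dual of axiom 5: valid iff R is euclidean. Such an R need not be euclidean — not valid.
(C) axiom 4: valid iff R is transitive. Every such R is transitive — valid.
(D) □φ → ◇φ (axiom D) characterises the serial frames. Every such R is serial — valid.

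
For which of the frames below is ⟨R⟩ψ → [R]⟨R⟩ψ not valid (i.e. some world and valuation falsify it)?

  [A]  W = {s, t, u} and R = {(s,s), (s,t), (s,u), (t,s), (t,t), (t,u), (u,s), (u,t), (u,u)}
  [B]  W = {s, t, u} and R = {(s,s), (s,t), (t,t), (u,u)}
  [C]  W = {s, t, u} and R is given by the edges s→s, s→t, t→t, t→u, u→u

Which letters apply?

The schema ⟨R⟩ψ → [R]⟨R⟩ψ is axiom 5; it is valid on a frame iff R is euclidean.
(A) R is euclidean (any two R-successors of the same world are R-related), so the schema is valid here.
(B) R is not euclidean (s R t and s R s but not t R s), so the schema fails here.
(C) R is not euclidean (s R t and s R s but not t R s), so the schema fails here.

B, C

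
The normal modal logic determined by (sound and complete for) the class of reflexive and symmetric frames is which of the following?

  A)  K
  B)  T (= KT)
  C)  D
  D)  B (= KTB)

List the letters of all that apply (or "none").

(A) K is determined by the class of arbitrary frames.
(B) T (= KT) is determined by the class of reflexive frames.
(C) D is determined by the class of serial frames.
(D) B (= KTB) is determined by exactly this class.

D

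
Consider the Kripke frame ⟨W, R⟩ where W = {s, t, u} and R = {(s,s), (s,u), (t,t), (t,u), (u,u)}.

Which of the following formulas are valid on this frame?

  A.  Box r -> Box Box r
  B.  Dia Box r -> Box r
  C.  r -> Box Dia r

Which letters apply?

R is not symmetric: s R u but not u R s.
R is transitive: R is closed under composition.
R is not euclidean: s R u and s R s but not u R s.
(A) Box r -> Box Box r is axiom 4; it is valid on a frame exactly when R is transitive. R is transitive, so valid.
(B) Dia Box r -> Box r is the dual of axiom 5; it is valid on a frame exactly when R is euclidean. R is not euclidean, so not valid.
(C) r -> Box Dia r is axiom B, which corresponds to symmetry. R is not symmetric — not valid.

A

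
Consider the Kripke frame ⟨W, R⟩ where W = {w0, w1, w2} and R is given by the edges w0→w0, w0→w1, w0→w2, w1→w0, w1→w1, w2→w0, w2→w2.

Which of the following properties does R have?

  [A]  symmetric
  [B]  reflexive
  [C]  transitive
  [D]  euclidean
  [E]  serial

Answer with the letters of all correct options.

(A) symmetric: every R-edge is matched by its reverse.
(B) reflexive: each world relates to itself.
(C) not transitive: w1 R w0 and w0 R w2 but not w1 R w2.
(D) not euclidean: w0 R w1 and w0 R w2 but not w1 R w2.
(E) serial: every world has an R-successor.

A, B, E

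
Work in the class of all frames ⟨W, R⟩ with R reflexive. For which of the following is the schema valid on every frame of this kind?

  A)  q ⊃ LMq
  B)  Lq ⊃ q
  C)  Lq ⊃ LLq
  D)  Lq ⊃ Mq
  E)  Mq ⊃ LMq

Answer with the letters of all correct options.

A reflexive relation is serial.
(A) q ⊃ LMq is axiom B; it is valid on a frame exactly when R is symmetric. Such an R need not be symmetric, so not valid.
(B) axiom T: valid iff R is reflexive. Every such R is reflexive — valid.
(C) Lq ⊃ LLq (axiom 4) characterises the transitive frames. Such an R need not be transitive — not valid.
(D) Lq ⊃ Mq (axiom D) characterises the serial frames. Every such R is serial — valid.
(E) Mq ⊃ LMq is axiom 5; it is valid on a frame exactly when R is euclidean. Such an R need not be euclidean, so not valid.

B, D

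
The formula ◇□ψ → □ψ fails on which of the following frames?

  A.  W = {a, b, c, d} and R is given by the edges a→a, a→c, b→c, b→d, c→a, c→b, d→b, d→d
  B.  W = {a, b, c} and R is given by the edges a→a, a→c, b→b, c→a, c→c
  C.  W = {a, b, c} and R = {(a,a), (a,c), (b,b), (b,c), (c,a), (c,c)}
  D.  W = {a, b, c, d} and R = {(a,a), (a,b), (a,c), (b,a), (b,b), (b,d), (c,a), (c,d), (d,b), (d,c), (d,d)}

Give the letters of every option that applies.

The schema ◇□ψ → □ψ is the dual of axiom 5; it is valid on a frame iff R is euclidean.
(A) R is not euclidean (b R c and b R d but not c R d), so the schema fails here.
(B) R is euclidean (any two R-successors of the same world are R-related), so the schema is valid here.
(C) R is not euclidean (b R c and b R b but not c R b), so the schema fails here.
(D) R is not euclidean (a R b and a R c but not b R c), so the schema fails here.

A, C, D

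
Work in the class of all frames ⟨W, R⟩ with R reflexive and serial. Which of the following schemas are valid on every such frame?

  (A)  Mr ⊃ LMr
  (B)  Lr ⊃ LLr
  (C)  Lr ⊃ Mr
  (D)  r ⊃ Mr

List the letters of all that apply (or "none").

C, D

(A) Mr ⊃ LMr is axiom 5; it is valid on a frame exactly when R is euclidean. Such an R need not be euclidean, so not valid.
(B) axiom 4: valid iff R is transitive. Such an R need not be transitive — not valid.
(C) Lr ⊃ Mr is axiom D, which corresponds to seriality. Every such R is serial — valid.
(D) r ⊃ Mr is the dual of axiom T, which corresponds to reflexivity. Every such R is reflexive — valid.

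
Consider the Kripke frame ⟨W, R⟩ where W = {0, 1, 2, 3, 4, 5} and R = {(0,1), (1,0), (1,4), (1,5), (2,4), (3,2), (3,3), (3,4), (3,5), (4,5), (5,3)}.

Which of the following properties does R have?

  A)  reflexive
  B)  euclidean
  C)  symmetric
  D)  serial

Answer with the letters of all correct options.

(A) not reflexive: not 0 R 0.
(B) not euclidean: 1 R 0 and 1 R 4 but not 0 R 4.
(C) not symmetric: 1 R 4 but not 4 R 1.
(D) serial: every world has an R-successor.

D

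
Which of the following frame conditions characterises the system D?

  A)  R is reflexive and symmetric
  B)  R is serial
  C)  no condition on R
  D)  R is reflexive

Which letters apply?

B

(A) this class determines B (= KTB), not D.
(B) D is sound and complete for exactly this class.
(C) this class determines K, not D.
(D) this class determines T (= KT), not D.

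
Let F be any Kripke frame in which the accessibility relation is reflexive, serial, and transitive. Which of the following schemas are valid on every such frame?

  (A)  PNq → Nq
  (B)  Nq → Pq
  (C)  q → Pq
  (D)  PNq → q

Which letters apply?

B, C

(A) PNq → Nq is the dual of axiom 5; it is valid on a frame exactly when R is euclidean. Such an R need not be euclidean, so not valid.
(B) Nq → Pq is axiom D, which corresponds to seriality. Every such R is serial — valid.
(C) q → Pq (the dual of axiom T) characterises the reflexive frames. Every such R is reflexive — valid.
(D) PNq → q (the dual of axiom B) characterises the symmetric frames. Such an R need not be symmetric — not valid.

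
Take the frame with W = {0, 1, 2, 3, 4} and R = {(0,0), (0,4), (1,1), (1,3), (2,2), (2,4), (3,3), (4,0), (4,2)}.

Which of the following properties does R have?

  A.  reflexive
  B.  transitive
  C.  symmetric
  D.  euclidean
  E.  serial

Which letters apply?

(A) not reflexive: not 4 R 4.
(B) not transitive: 0 R 4 and 4 R 2 but not 0 R 2.
(C) not symmetric: 1 R 3 but not 3 R 1.
(D) not euclidean: 1 R 3 and 1 R 1 but not 3 R 1.
(E) serial: every world has an R-successor.

E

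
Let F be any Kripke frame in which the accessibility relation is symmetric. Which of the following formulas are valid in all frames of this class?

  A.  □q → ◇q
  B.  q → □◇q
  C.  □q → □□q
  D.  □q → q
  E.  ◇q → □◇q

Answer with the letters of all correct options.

(A) axiom D: valid iff R is serial. Such an R need not be serial — not valid.
(B) q → □◇q (axiom B) characterises the symmetric frames. Every such R is symmetric — valid.
(C) □q → □□q is axiom 4, which corresponds to transitivity. Such an R need not be transitive — not valid.
(D) axiom T: valid iff R is reflexive. Such an R need not be reflexive — not valid.
(E) ◇q → □◇q is axiom 5; it is valid on a frame exactly when R is euclidean. Such an R need not be euclidean, so not valid.

B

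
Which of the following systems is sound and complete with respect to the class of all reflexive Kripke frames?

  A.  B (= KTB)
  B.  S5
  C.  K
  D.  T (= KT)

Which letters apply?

D

(A) B (= KTB) is determined by the class of reflexive and symmetric frames.
(B) S5 is determined by the class of reflexive, symmetric, and transitive frames.
(C) K is determined by the class of arbitrary frames.
(D) T (= KT) is determined by exactly this class.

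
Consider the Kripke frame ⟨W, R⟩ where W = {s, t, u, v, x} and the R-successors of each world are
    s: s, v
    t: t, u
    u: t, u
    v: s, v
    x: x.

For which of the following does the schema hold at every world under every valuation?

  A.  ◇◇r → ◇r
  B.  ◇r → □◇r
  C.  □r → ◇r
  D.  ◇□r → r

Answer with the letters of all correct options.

A, B, C, D

R is symmetric: every R-edge is matched by its reverse.
R is transitive: R is closed under composition.
R is euclidean: any two R-successors of the same world are R-related.
R is serial: every world has an R-successor.
(A) ◇◇r → ◇r is the dual of axiom 4; it is valid on a frame exactly when R is transitive. R is transitive, so valid.
(B) axiom 5: valid iff R is euclidean. R is euclidean — valid.
(C) □r → ◇r is axiom D; it is valid on a frame exactly when R is serial. R is serial, so valid.
(D) the dual of axiom B: valid iff R is symmetric. R is symmetric — valid.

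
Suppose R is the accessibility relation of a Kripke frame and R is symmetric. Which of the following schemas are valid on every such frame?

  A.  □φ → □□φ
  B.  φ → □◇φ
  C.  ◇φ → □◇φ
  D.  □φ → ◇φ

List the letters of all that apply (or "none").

(A) axiom 4: valid iff R is transitive. Such an R need not be transitive — not valid.
(B) φ → □◇φ is axiom B, which corresponds to symmetry. Every such R is symmetric — valid.
(C) ◇φ → □◇φ is axiom 5; it is valid on a frame exactly when R is euclidean. Such an R need not be euclidean, so not valid.
(D) □φ → ◇φ is axiom D; it is valid on a frame exactly when R is serial. Such an R need not be serial, so not valid.

B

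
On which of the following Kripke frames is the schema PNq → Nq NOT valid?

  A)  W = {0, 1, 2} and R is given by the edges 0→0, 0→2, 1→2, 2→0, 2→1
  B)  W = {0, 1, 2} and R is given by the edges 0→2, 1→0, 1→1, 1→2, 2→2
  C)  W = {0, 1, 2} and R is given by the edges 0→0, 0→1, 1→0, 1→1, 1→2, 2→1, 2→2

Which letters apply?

The schema PNq → Nq is the dual of axiom 5; it is valid on a frame iff R is euclidean.
(A) R is not euclidean (2 R 0 and 2 R 1 but not 0 R 1), so the schema fails here.
(B) R is not euclidean (1 R 0 and 1 R 1 but not 0 R 1), so the schema fails here.
(C) R is not euclidean (1 R 0 and 1 R 2 but not 0 R 2), so the schema fails here.

A, B, C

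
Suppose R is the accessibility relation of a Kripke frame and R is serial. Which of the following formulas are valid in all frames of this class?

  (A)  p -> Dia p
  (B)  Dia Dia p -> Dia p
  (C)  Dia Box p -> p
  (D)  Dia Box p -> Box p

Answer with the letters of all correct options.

none

(A) the dual of axiom T: valid iff R is reflexive. Such an R need not be reflexive — not valid.
(B) Dia Dia p -> Dia p is the dual of axiom 4; it is valid on a frame exactly when R is transitive. Such an R need not be transitive, so not valid.
(C) Dia Box p -> p (the dual of axiom B) characterises the symmetric frames. Such an R need not be symmetric — not valid.
(D) Dia Box p -> Box p is the dual of axiom 5, which corresponds to the euclidean property. Such an R need not be euclidean — not valid.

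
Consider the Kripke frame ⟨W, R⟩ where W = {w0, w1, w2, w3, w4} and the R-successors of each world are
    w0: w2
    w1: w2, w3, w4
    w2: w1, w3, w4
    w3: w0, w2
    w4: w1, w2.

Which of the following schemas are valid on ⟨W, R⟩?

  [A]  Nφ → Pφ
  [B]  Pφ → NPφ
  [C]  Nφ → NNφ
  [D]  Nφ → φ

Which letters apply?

R is not reflexive: not w0 R w0.
R is not transitive: w0 R w2 and w2 R w1 but not w0 R w1.
R is not euclidean: w1 R w3 and w1 R w4 but not w3 R w4.
R is serial: every world has an R-successor.
(A) Nφ → Pφ is axiom D; it is valid on a frame exactly when R is serial. R is serial, so valid.
(B) axiom 5: valid iff R is euclidean. R is not euclidean — not valid.
(C) axiom 4: valid iff R is transitive. R is not transitive — not valid.
(D) Nφ → φ (axiom T) characterises the reflexive frames. R is not reflexive — not valid.

A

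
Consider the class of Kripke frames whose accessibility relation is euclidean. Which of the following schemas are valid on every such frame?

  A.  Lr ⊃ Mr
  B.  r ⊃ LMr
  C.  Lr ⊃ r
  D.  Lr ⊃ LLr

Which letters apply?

(A) axiom D: valid iff R is serial. Such an R need not be serial — not valid.
(B) r ⊃ LMr is axiom B; it is valid on a frame exactly when R is symmetric. Such an R need not be symmetric, so not valid.
(C) Lr ⊃ r (axiom T) characterises the reflexive frames. Such an R need not be reflexive — not valid.
(D) Lr ⊃ LLr (axiom 4) characterises the transitive frames. Such an R need not be transitive — not valid.

none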